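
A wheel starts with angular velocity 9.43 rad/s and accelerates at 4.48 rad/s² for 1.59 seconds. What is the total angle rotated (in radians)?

θ = ω₀t + ½αt² = 9.43×1.59 + ½×4.48×1.59² = 20.66 rad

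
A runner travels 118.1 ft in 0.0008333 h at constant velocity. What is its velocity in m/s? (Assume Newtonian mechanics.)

d = 118.1 ft × 0.3048 = 35.9969 m
t = 0.0008333 h × 3600.0 = 2.99988 s
v = d / t = 35.9969 / 2.99988 = 12.0 m/s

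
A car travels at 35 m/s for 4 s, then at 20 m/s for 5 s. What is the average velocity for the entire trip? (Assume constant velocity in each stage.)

d₁ = v₁t₁ = 35 × 4 = 140 m
d₂ = v₂t₂ = 20 × 5 = 100 m
d_total = 240 m, t_total = 9 s
v_avg = d_total/t_total = 240/9 = 26.67 m/s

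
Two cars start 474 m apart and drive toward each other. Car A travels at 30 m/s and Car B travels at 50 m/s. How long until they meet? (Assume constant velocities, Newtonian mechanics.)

Combined speed: v_combined = 30 + 50 = 80 m/s
Time to meet: t = d/v_combined = 474/80 = 5.92 s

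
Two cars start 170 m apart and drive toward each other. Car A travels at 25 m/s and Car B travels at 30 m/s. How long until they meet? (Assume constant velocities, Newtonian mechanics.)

Combined speed: v_combined = 25 + 30 = 55 m/s
Time to meet: t = d/v_combined = 170/55 = 3.09 s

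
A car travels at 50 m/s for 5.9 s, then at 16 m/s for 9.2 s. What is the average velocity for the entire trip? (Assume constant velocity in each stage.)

d₁ = v₁t₁ = 50 × 5.9 = 295.0 m
d₂ = v₂t₂ = 16 × 9.2 = 147.2 m
d_total = 442.2 m, t_total = 15.1 s
v_avg = d_total/t_total = 442.2/15.1 = 29.28 m/s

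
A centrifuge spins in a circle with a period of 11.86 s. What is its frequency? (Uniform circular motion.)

f = 1/T = 1/11.86 = 0.0843 Hz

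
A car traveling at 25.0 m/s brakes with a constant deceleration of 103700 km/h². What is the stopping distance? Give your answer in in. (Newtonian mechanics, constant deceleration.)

a = 103700 km/h² × 7.716049382716049e-05 = 8.00154 m/s²
d = v₀² / (2a) = 25.0² / (2 × 8.00154) = 625.0 / 16.0031 = 39.0549 m
d = 39.0549 m / 0.0254 = 1538 in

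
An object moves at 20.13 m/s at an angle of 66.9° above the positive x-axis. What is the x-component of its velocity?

vₓ = v cos(θ) = 20.13 × cos(66.9°) = 7.9 m/s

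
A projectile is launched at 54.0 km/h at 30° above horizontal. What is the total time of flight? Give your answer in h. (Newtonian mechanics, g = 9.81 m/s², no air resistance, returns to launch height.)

v₀ = 54.0 km/h × 0.2777777777777778 = 15.0 m/s
T = 2 × v₀ × sin(θ) / g = 2 × 15.0 × sin(30°) / 9.81 = 2 × 15.0 × 0.5 / 9.81 = 1.52905 s
T = 1.52905 s / 3600.0 = 0.0004247 h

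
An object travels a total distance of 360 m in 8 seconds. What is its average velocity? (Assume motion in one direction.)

v_avg = Δd / Δt = 360 / 8 = 45.0 m/s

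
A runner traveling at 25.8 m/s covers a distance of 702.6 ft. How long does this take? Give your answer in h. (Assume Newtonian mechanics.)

d = 702.6 ft × 0.3048 = 214.152 m
t = d / v = 214.152 / 25.8 = 8.30047 s
t = 8.30047 s / 3600.0 = 0.002306 h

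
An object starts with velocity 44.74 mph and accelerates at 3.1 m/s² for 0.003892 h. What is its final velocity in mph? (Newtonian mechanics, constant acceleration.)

v₀ = 44.74 mph × 0.44704 = 20.0006 m/s
t = 0.003892 h × 3600.0 = 14.0112 s
v = v₀ + a × t = 20.0006 + 3.1 × 14.0112 = 63.4353 m/s
v = 63.4353 m/s / 0.44704 = 141.9 mph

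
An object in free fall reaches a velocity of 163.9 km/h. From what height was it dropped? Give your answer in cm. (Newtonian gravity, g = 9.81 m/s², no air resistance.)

v = 163.9 km/h × 0.2777777777777778 = 45.5278 m/s
h = v² / (2g) = 45.5278² / (2 × 9.81) = 105.646 m
h = 105.646 m / 0.01 = 10560 cm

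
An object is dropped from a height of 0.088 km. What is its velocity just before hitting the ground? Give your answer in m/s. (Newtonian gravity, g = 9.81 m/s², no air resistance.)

h = 0.088 km × 1000.0 = 88.0 m
v = √(2gh) = √(2 × 9.81 × 88.0) = 41.55 m/s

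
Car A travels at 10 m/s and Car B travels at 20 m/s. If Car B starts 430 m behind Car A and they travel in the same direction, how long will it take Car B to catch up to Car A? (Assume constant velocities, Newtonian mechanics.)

Relative speed: v_rel = 20 - 10 = 10 m/s
Time to catch: t = d₀/v_rel = 430/10 = 43.0 s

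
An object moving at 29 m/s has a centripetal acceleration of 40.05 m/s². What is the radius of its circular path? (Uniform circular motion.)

r = v²/a_c = 29²/40.05 = 21.0 m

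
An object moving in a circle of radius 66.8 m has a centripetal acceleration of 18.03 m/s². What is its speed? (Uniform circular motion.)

v = √(a_c × r) = √(18.03 × 66.8) = 34.7 m/s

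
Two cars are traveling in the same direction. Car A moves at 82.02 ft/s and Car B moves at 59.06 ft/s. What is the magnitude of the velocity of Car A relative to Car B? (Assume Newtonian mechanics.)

v_rel = |v_A - v_B| = |82.02 - 59.06| = 22.96 ft/s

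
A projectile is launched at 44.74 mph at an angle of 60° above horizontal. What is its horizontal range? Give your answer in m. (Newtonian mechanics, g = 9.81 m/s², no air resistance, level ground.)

v₀ = 44.74 mph × 0.44704 = 20.0006 m/s
R = v₀² × sin(2θ) / g = 20.0006² × sin(2 × 60°) / 9.81 = 400.024 × 0.866025 / 9.81 = 35.31 m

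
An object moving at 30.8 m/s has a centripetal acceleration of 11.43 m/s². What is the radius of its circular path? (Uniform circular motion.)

r = v²/a_c = 30.8²/11.43 = 83.0 m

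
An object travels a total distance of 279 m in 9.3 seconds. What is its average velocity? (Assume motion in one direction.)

v_avg = Δd / Δt = 279 / 9.3 = 30.0 m/s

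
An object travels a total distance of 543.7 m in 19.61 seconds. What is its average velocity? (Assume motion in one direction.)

v_avg = Δd / Δt = 543.7 / 19.61 = 27.73 m/s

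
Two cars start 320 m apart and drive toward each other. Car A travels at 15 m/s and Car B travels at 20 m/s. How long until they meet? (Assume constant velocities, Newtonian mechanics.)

Combined speed: v_combined = 15 + 20 = 35 m/s
Time to meet: t = d/v_combined = 320/35 = 9.14 s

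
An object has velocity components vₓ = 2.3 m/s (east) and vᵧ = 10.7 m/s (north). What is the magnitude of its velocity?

|v| = √(vₓ² + vᵧ²) = √(2.3² + 10.7²) = √(119.78) = 10.94 m/s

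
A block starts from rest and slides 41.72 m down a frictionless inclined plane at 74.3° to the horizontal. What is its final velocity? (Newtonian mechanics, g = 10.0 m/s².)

a = g sin(θ) = 10.0 × sin(74.3°) = 9.6269 m/s²
v = √(2ad) = √(2 × 9.6269 × 41.72) = 28.34 m/s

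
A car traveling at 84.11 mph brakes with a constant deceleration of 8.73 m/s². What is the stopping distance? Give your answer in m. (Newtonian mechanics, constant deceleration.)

v₀ = 84.11 mph × 0.44704 = 37.6005 m/s
d = v₀² / (2a) = 37.6005² / (2 × 8.73) = 1413.8 / 17.46 = 80.97 m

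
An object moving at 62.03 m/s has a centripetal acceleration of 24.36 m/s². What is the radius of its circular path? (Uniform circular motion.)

r = v²/a_c = 62.03²/24.36 = 157.95 m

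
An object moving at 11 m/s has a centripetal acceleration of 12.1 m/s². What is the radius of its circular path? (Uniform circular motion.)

r = v²/a_c = 11²/12.1 = 10.0 m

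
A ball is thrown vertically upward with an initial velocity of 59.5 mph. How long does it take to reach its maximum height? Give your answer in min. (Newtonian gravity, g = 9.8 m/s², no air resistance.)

v₀ = 59.5 mph × 0.44704 = 26.5989 m/s
t_up = v₀ / g = 26.5989 / 9.8 = 2.71417 s
t_up = 2.71417 s / 60.0 = 0.04524 min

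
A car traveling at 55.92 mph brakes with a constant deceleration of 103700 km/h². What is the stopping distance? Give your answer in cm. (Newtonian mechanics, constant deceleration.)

v₀ = 55.92 mph × 0.44704 = 24.9985 m/s
a = 103700 km/h² × 7.716049382716049e-05 = 8.00154 m/s²
d = v₀² / (2a) = 24.9985² / (2 × 8.00154) = 624.925 / 16.0031 = 39.0502 m
d = 39.0502 m / 0.01 = 3905 cm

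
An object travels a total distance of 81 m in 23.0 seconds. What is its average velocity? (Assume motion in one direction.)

v_avg = Δd / Δt = 81 / 23.0 = 3.52 m/s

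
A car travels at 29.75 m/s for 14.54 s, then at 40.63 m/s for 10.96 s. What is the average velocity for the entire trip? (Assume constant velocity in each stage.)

d₁ = v₁t₁ = 29.75 × 14.54 = 432.565 m
d₂ = v₂t₂ = 40.63 × 10.96 = 445.3048 m
d_total = 877.8698 m, t_total = 25.5 s
v_avg = d_total/t_total = 877.8698/25.5 = 34.43 m/s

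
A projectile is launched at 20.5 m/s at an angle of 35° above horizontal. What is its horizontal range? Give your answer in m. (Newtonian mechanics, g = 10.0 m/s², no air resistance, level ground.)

R = v₀² × sin(2θ) / g = 20.5² × sin(2 × 35°) / 10.0 = 420.25 × 0.939693 / 10.0 = 39.49 m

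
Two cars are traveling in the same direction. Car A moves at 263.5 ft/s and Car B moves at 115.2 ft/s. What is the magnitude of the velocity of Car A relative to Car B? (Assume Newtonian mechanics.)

v_rel = |v_A - v_B| = |263.5 - 115.2| = 148.3 ft/s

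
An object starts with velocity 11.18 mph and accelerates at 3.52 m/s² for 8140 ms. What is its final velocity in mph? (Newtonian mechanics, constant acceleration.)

v₀ = 11.18 mph × 0.44704 = 4.99791 m/s
t = 8140 ms × 0.001 = 8.14 s
v = v₀ + a × t = 4.99791 + 3.52 × 8.14 = 33.6507 m/s
v = 33.6507 m/s / 0.44704 = 75.27 mph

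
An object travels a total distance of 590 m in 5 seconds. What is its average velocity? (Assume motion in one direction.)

v_avg = Δd / Δt = 590 / 5 = 118.0 m/s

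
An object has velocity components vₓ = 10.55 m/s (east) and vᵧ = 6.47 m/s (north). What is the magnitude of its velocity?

|v| = √(vₓ² + vᵧ²) = √(10.55² + 6.47²) = √(153.1634) = 12.38 m/s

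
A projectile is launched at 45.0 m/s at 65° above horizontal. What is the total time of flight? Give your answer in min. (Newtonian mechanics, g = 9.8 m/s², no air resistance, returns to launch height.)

T = 2 × v₀ × sin(θ) / g = 2 × 45.0 × sin(65°) / 9.8 = 2 × 45.0 × 0.906308 / 9.8 = 8.32324 s
T = 8.32324 s / 60.0 = 0.1387 min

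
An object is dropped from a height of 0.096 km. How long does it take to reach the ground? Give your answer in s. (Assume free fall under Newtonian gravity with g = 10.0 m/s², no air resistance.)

h = 0.096 km × 1000.0 = 96.0 m
t = √(2h/g) = √(2 × 96.0 / 10.0) = 4.382 s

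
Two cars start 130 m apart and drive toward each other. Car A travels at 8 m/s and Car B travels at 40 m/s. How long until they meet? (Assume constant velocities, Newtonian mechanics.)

Combined speed: v_combined = 8 + 40 = 48 m/s
Time to meet: t = d/v_combined = 130/48 = 2.71 s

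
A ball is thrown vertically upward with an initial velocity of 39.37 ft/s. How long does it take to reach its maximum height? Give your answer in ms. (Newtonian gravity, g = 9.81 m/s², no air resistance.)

v₀ = 39.37 ft/s × 0.3048 = 12.0 m/s
t_up = v₀ / g = 12.0 / 9.81 = 1.22324 s
t_up = 1.22324 s / 0.001 = 1223 ms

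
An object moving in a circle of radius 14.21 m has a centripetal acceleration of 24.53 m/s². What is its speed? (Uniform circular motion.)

v = √(a_c × r) = √(24.53 × 14.21) = 18.67 m/s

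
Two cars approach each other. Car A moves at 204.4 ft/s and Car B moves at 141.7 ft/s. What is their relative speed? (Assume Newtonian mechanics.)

v_rel = v_A + v_B = 204.4 + 141.7 = 346.1 ft/s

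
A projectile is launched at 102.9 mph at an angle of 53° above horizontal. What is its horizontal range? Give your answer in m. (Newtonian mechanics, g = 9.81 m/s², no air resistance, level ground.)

v₀ = 102.9 mph × 0.44704 = 46.0004 m/s
R = v₀² × sin(2θ) / g = 46.0004² × sin(2 × 53°) / 9.81 = 2116.04 × 0.961262 / 9.81 = 207.3 m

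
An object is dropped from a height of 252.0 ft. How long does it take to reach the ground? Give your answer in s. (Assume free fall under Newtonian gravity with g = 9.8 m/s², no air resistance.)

h = 252.0 ft × 0.3048 = 76.8096 m
t = √(2h/g) = √(2 × 76.8096 / 9.8) = 3.959 s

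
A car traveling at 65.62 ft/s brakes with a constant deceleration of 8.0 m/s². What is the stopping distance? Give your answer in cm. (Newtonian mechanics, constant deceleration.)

v₀ = 65.62 ft/s × 0.3048 = 20.001 m/s
d = v₀² / (2a) = 20.001² / (2 × 8.0) = 400.04 / 16.0 = 25.0025 m
d = 25.0025 m / 0.01 = 2500 cm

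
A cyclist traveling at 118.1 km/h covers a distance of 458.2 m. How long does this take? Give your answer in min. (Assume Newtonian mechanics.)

v = 118.1 km/h × 0.2777777777777778 = 32.8056 m/s
t = d / v = 458.2 / 32.8056 = 13.9671 s
t = 13.9671 s / 60.0 = 0.2328 min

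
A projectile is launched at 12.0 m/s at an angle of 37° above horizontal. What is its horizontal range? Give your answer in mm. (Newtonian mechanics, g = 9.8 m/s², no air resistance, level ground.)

R = v₀² × sin(2θ) / g = 12.0² × sin(2 × 37°) / 9.8 = 144.0 × 0.961262 / 9.8 = 14.1247 m
R = 14.1247 m / 0.001 = 14120 mm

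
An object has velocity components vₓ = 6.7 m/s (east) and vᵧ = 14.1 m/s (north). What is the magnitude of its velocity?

|v| = √(vₓ² + vᵧ²) = √(6.7² + 14.1²) = √(243.7) = 15.61 m/s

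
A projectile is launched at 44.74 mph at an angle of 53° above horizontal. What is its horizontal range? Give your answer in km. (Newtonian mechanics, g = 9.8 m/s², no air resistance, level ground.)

v₀ = 44.74 mph × 0.44704 = 20.0006 m/s
R = v₀² × sin(2θ) / g = 20.0006² × sin(2 × 53°) / 9.8 = 400.024 × 0.961262 / 9.8 = 39.2375 m
R = 39.2375 m / 1000.0 = 0.03924 km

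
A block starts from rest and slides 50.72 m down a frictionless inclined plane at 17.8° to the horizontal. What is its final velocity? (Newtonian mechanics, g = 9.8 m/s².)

a = g sin(θ) = 9.8 × sin(17.8°) = 2.9958 m/s²
v = √(2ad) = √(2 × 2.9958 × 50.72) = 17.43 m/s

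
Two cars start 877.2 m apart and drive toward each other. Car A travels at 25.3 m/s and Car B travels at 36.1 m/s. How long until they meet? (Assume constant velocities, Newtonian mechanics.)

Combined speed: v_combined = 25.3 + 36.1 = 61.4 m/s
Time to meet: t = d/v_combined = 877.2/61.4 = 14.29 s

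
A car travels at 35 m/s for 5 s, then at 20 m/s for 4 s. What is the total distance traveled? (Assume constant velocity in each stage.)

d₁ = v₁t₁ = 35 × 5 = 175 m
d₂ = v₂t₂ = 20 × 4 = 80 m
d_total = 175 + 80 = 255 m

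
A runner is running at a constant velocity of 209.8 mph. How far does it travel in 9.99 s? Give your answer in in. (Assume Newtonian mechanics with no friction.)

v = 209.8 mph × 0.44704 = 93.789 m/s
d = v × t = 93.789 × 9.99 = 936.952 m
d = 936.952 m / 0.0254 = 36890 in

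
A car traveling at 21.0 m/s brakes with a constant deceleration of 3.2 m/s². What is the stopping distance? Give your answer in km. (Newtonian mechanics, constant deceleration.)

d = v₀² / (2a) = 21.0² / (2 × 3.2) = 441.0 / 6.4 = 68.9062 m
d = 68.9062 m / 1000.0 = 0.06891 km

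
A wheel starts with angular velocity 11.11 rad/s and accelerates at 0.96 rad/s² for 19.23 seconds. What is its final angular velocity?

ω = ω₀ + αt = 11.11 + 0.96 × 19.23 = 29.57 rad/s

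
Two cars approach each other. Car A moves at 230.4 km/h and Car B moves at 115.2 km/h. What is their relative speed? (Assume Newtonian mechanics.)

v_rel = v_A + v_B = 230.4 + 115.2 = 345.6 km/h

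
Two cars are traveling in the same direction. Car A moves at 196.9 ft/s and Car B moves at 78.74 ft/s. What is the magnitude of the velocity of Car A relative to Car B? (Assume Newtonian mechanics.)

v_rel = |v_A - v_B| = |196.9 - 78.74| = 118.16 ft/s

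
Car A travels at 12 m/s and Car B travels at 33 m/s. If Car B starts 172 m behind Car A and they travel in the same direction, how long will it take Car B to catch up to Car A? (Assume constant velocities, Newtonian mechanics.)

Relative speed: v_rel = 33 - 12 = 21 m/s
Time to catch: t = d₀/v_rel = 172/21 = 8.19 s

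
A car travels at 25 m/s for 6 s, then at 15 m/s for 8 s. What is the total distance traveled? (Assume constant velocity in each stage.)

d₁ = v₁t₁ = 25 × 6 = 150 m
d₂ = v₂t₂ = 15 × 8 = 120 m
d_total = 150 + 120 = 270 m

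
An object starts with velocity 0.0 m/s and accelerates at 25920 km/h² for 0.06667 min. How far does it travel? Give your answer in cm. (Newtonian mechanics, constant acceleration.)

a = 25920 km/h² × 7.716049382716049e-05 = 2.0 m/s²
t = 0.06667 min × 60.0 = 4.0002 s
d = v₀ × t + ½ × a × t² = 0.0 × 4.0002 + 0.5 × 2.0 × 4.0002² = 16.0016 m
d = 16.0016 m / 0.01 = 1600 cm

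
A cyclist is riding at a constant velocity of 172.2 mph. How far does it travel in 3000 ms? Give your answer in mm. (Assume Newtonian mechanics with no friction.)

v = 172.2 mph × 0.44704 = 76.9803 m/s
t = 3000 ms × 0.001 = 3.0 s
d = v × t = 76.9803 × 3.0 = 230.941 m
d = 230.941 m / 0.001 = 230900 mm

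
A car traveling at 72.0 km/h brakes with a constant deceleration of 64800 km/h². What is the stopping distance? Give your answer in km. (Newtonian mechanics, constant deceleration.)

v₀ = 72.0 km/h × 0.2777777777777778 = 20.0 m/s
a = 64800 km/h² × 7.716049382716049e-05 = 5.0 m/s²
d = v₀² / (2a) = 20.0² / (2 × 5.0) = 400.0 / 10.0 = 40.0 m
d = 40.0 m / 1000.0 = 0.04 km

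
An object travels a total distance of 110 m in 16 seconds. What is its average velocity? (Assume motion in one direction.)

v_avg = Δd / Δt = 110 / 16 = 6.88 m/s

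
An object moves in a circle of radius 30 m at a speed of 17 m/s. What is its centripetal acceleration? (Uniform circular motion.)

a_c = v²/r = 17²/30 = 289/30 = 9.63 m/s²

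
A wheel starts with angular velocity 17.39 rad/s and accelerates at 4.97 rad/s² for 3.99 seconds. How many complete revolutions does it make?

θ = ω₀t + ½αt² = 17.39×3.99 + ½×4.97×3.99² = 108.9475485 rad
Total revolutions = θ/(2π) = 108.9475485/(2π) = 17.34
Complete revolutions = ⌊17.34⌋ = 17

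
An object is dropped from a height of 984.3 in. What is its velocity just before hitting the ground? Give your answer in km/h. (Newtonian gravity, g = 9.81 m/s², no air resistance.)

h = 984.3 in × 0.0254 = 25.0012 m
v = √(2gh) = √(2 × 9.81 × 25.0012) = 22.1478 m/s
v = 22.1478 m/s / 0.2777777777777778 = 79.73 km/h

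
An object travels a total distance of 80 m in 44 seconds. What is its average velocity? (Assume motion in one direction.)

v_avg = Δd / Δt = 80 / 44 = 1.82 m/s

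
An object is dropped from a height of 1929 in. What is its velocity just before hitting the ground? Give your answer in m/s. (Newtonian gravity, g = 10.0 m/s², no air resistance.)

h = 1929 in × 0.0254 = 48.9966 m
v = √(2gh) = √(2 × 10.0 × 48.9966) = 31.3 m/s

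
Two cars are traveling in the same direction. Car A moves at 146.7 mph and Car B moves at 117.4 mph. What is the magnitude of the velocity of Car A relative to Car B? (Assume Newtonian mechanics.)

v_rel = |v_A - v_B| = |146.7 - 117.4| = 29.3 mph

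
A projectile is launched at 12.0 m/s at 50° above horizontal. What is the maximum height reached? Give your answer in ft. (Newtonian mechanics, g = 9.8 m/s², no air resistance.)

H = v₀² × sin²(θ) / (2g) = 12.0² × sin(50°)² / (2 × 9.8) = 144.0 × 0.586824 / 19.6 = 4.31136 m
H = 4.31136 m / 0.3048 = 14.14 ft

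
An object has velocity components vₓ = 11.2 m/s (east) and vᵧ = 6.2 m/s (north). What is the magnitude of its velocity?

|v| = √(vₓ² + vᵧ²) = √(11.2² + 6.2²) = √(163.88) = 12.8 m/s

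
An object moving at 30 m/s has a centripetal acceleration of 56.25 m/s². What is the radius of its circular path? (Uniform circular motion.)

r = v²/a_c = 30²/56.25 = 16.0 m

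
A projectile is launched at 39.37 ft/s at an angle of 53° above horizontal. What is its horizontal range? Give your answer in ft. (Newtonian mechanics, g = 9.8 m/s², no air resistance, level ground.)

v₀ = 39.37 ft/s × 0.3048 = 12.0 m/s
R = v₀² × sin(2θ) / g = 12.0² × sin(2 × 53°) / 9.8 = 144.0 × 0.961262 / 9.8 = 14.1247 m
R = 14.1247 m / 0.3048 = 46.34 ft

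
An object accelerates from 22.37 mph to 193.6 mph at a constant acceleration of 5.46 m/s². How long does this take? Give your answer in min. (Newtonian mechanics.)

v₀ = 22.37 mph × 0.44704 = 10.0003 m/s
v = 193.6 mph × 0.44704 = 86.5469 m/s
t = (v - v₀) / a = (86.5469 - 10.0003) / 5.46 = 14.0195 s
t = 14.0195 s / 60.0 = 0.2337 min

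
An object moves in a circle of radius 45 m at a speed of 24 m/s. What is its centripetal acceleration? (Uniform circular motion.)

a_c = v²/r = 24²/45 = 576/45 = 12.8 m/s²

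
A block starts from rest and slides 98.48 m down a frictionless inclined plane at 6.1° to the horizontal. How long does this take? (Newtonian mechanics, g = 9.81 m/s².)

a = g sin(θ) = 9.81 × sin(6.1°) = 1.0425 m/s²
t = √(2d/a) = √(2 × 98.48 / 1.0425) = 13.75 s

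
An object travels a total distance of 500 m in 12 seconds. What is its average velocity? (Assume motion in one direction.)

v_avg = Δd / Δt = 500 / 12 = 41.67 m/s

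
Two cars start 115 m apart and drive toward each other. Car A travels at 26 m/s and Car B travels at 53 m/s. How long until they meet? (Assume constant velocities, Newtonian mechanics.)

Combined speed: v_combined = 26 + 53 = 79 m/s
Time to meet: t = d/v_combined = 115/79 = 1.46 s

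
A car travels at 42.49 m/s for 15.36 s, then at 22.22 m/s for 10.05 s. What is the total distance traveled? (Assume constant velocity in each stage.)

d₁ = v₁t₁ = 42.49 × 15.36 = 652.6464 m
d₂ = v₂t₂ = 22.22 × 10.05 = 223.311 m
d_total = 652.6464 + 223.311 = 875.96 m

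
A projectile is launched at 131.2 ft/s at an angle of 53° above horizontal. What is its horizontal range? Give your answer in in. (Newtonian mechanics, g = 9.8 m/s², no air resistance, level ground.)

v₀ = 131.2 ft/s × 0.3048 = 39.9898 m/s
R = v₀² × sin(2θ) / g = 39.9898² × sin(2 × 53°) / 9.8 = 1599.18 × 0.961262 / 9.8 = 156.86 m
R = 156.86 m / 0.0254 = 6176 in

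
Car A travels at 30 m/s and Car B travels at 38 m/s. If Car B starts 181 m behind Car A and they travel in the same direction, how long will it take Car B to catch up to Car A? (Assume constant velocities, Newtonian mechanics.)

Relative speed: v_rel = 38 - 30 = 8 m/s
Time to catch: t = d₀/v_rel = 181/8 = 22.62 s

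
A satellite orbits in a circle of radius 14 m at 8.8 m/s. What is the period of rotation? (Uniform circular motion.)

T = 2πr/v = 2π×14/8.8 = 10.0 s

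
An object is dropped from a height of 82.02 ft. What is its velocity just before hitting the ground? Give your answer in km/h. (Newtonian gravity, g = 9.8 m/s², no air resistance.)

h = 82.02 ft × 0.3048 = 24.9997 m
v = √(2gh) = √(2 × 9.8 × 24.9997) = 22.1358 m/s
v = 22.1358 m/s / 0.2777777777777778 = 79.69 km/h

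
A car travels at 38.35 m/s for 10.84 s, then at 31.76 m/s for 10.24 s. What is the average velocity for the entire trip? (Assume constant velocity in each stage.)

d₁ = v₁t₁ = 38.35 × 10.84 = 415.714 m
d₂ = v₂t₂ = 31.76 × 10.24 = 325.2224 m
d_total = 740.9364 m, t_total = 21.08 s
v_avg = d_total/t_total = 740.9364/21.08 = 35.15 m/s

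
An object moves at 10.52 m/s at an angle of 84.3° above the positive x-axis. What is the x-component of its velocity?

vₓ = v cos(θ) = 10.52 × cos(84.3°) = 1.04 m/s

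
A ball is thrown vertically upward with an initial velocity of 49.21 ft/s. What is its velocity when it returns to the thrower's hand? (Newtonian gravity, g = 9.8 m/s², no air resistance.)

By conservation of energy (no air resistance), the ball returns to the throw height with the same speed as launch, but directed downward.
|v_ground| = v₀ = 49.21 ft/s
v_ground = 49.21 ft/s (downward)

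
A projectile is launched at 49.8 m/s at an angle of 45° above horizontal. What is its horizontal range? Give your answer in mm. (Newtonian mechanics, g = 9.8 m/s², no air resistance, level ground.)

R = v₀² × sin(2θ) / g = 49.8² × sin(2 × 45°) / 9.8 = 2480.04 × 1.0 / 9.8 = 253.065 m
R = 253.065 m / 0.001 = 253100 mm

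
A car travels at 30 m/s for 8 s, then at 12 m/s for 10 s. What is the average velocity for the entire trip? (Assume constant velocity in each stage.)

d₁ = v₁t₁ = 30 × 8 = 240 m
d₂ = v₂t₂ = 12 × 10 = 120 m
d_total = 360 m, t_total = 18 s
v_avg = d_total/t_total = 360/18 = 20.0 m/s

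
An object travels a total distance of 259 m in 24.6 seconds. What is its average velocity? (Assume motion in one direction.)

v_avg = Δd / Δt = 259 / 24.6 = 10.53 m/s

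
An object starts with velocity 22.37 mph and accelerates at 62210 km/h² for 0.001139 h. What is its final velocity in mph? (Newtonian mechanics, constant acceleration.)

v₀ = 22.37 mph × 0.44704 = 10.0003 m/s
a = 62210 km/h² × 7.716049382716049e-05 = 4.80015 m/s²
t = 0.001139 h × 3600.0 = 4.1004 s
v = v₀ + a × t = 10.0003 + 4.80015 × 4.1004 = 29.6828 m/s
v = 29.6828 m/s / 0.44704 = 66.4 mph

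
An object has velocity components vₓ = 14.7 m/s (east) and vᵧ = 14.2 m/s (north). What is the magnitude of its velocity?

|v| = √(vₓ² + vᵧ²) = √(14.7² + 14.2²) = √(417.73) = 20.44 m/s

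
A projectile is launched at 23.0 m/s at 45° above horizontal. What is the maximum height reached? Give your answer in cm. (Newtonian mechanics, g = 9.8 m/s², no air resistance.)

H = v₀² × sin²(θ) / (2g) = 23.0² × sin(45°)² / (2 × 9.8) = 529.0 × 0.5 / 19.6 = 13.4949 m
H = 13.4949 m / 0.01 = 1349 cm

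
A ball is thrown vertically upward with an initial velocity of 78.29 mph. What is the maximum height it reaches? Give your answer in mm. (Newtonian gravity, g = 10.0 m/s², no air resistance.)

v₀ = 78.29 mph × 0.44704 = 34.9988 m/s
h_max = v₀² / (2g) = 34.9988² / (2 × 10.0) = 1224.92 / 20.0 = 61.246 m
h_max = 61.246 m / 0.001 = 61250 mm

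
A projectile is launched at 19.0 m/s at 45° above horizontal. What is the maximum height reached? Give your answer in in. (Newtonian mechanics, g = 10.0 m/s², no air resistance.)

H = v₀² × sin²(θ) / (2g) = 19.0² × sin(45°)² / (2 × 10.0) = 361.0 × 0.5 / 20.0 = 9.025 m
H = 9.025 m / 0.0254 = 355.3 in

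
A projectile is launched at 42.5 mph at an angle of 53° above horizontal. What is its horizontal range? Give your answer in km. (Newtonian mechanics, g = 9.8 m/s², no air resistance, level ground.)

v₀ = 42.5 mph × 0.44704 = 18.9992 m/s
R = v₀² × sin(2θ) / g = 18.9992² × sin(2 × 53°) / 9.8 = 360.97 × 0.961262 / 9.8 = 35.4068 m
R = 35.4068 m / 1000.0 = 0.03541 km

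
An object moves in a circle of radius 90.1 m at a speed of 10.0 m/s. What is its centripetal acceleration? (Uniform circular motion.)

a_c = v²/r = 10.0²/90.1 = 100.0/90.1 = 1.11 m/s²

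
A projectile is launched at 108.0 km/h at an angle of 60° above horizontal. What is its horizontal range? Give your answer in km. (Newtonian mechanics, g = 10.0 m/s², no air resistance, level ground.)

v₀ = 108.0 km/h × 0.2777777777777778 = 30.0 m/s
R = v₀² × sin(2θ) / g = 30.0² × sin(2 × 60°) / 10.0 = 900.0 × 0.866025 / 10.0 = 77.9423 m
R = 77.9423 m / 1000.0 = 0.07794 km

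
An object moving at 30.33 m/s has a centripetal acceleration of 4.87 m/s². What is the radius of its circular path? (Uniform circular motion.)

r = v²/a_c = 30.33²/4.87 = 188.89 m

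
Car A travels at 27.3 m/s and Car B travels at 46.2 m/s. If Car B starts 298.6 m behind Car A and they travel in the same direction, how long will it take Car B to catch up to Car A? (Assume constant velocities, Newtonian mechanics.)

Relative speed: v_rel = 46.2 - 27.3 = 18.9 m/s
Time to catch: t = d₀/v_rel = 298.6/18.9 = 15.8 s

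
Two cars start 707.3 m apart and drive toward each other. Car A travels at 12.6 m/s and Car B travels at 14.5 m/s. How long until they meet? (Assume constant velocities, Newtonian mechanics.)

Combined speed: v_combined = 12.6 + 14.5 = 27.1 m/s
Time to meet: t = d/v_combined = 707.3/27.1 = 26.1 s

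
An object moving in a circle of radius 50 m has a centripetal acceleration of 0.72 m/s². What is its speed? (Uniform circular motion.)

v = √(a_c × r) = √(0.72 × 50) = 6.0 m/s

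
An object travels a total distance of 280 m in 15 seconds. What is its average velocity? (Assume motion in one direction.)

v_avg = Δd / Δt = 280 / 15 = 18.67 m/s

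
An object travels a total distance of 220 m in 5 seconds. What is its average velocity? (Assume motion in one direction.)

v_avg = Δd / Δt = 220 / 5 = 44.0 m/s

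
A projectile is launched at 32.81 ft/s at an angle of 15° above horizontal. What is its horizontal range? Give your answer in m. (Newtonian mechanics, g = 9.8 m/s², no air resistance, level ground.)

v₀ = 32.81 ft/s × 0.3048 = 10.0005 m/s
R = v₀² × sin(2θ) / g = 10.0005² × sin(2 × 15°) / 9.8 = 100.01 × 0.5 / 9.8 = 5.103 m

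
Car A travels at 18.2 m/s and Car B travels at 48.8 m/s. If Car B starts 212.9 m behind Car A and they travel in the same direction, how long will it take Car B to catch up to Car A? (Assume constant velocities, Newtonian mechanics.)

Relative speed: v_rel = 48.8 - 18.2 = 30.6 m/s
Time to catch: t = d₀/v_rel = 212.9/30.6 = 6.96 s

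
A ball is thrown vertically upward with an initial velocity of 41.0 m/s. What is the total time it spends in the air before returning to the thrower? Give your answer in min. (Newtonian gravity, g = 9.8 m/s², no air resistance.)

t_total = 2 × v₀ / g = 2 × 41.0 / 9.8 = 8.36735 s
t_total = 8.36735 s / 60.0 = 0.1395 min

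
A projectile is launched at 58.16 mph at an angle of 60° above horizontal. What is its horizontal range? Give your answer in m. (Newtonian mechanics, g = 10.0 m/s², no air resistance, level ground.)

v₀ = 58.16 mph × 0.44704 = 25.9998 m/s
R = v₀² × sin(2θ) / g = 25.9998² × sin(2 × 60°) / 10.0 = 675.99 × 0.866025 / 10.0 = 58.54 m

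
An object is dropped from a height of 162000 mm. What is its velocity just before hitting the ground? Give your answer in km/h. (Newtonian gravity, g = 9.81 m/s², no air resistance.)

h = 162000 mm × 0.001 = 162.0 m
v = √(2gh) = √(2 × 9.81 × 162.0) = 56.3777 m/s
v = 56.3777 m/s / 0.2777777777777778 = 203.0 km/h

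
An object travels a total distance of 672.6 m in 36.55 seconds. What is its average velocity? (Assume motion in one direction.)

v_avg = Δd / Δt = 672.6 / 36.55 = 18.4 m/s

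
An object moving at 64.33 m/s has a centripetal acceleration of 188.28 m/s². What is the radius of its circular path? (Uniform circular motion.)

r = v²/a_c = 64.33²/188.28 = 21.98 m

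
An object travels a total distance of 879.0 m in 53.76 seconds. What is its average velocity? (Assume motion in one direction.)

v_avg = Δd / Δt = 879.0 / 53.76 = 16.35 m/s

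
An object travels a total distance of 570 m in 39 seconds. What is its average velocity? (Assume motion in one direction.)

v_avg = Δd / Δt = 570 / 39 = 14.62 m/s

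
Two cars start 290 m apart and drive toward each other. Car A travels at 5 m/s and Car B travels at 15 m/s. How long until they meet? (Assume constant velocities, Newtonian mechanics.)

Combined speed: v_combined = 5 + 15 = 20 m/s
Time to meet: t = d/v_combined = 290/20 = 14.5 s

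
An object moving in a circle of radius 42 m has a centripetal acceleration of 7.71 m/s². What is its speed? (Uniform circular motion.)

v = √(a_c × r) = √(7.71 × 42) = 17.99 m/s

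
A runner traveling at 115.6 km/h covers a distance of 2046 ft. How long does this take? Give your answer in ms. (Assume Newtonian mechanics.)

d = 2046 ft × 0.3048 = 623.621 m
v = 115.6 km/h × 0.2777777777777778 = 32.1111 m/s
t = d / v = 623.621 / 32.1111 = 19.4207 s
t = 19.4207 s / 0.001 = 19420 ms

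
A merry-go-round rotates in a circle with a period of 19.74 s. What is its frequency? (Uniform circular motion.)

f = 1/T = 1/19.74 = 0.0507 Hz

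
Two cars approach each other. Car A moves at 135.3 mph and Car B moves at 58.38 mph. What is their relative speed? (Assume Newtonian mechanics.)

v_rel = v_A + v_B = 135.3 + 58.38 = 193.68 mph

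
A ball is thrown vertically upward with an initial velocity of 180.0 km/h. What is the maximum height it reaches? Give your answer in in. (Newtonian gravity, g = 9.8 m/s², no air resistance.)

v₀ = 180.0 km/h × 0.2777777777777778 = 50.0 m/s
h_max = v₀² / (2g) = 50.0² / (2 × 9.8) = 2500.0 / 19.6 = 127.551 m
h_max = 127.551 m / 0.0254 = 5022 in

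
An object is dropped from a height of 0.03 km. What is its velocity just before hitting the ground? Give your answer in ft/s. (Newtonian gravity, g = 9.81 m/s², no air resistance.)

h = 0.03 km × 1000.0 = 30.0 m
v = √(2gh) = √(2 × 9.81 × 30.0) = 24.2611 m/s
v = 24.2611 m/s / 0.3048 = 79.6 ft/s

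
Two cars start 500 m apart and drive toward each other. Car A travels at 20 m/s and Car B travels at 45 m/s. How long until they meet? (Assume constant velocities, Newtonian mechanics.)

Combined speed: v_combined = 20 + 45 = 65 m/s
Time to meet: t = d/v_combined = 500/65 = 7.69 s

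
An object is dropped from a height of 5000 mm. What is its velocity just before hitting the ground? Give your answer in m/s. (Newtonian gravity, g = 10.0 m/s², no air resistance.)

h = 5000 mm × 0.001 = 5.0 m
v = √(2gh) = √(2 × 10.0 × 5.0) = 10.0 m/s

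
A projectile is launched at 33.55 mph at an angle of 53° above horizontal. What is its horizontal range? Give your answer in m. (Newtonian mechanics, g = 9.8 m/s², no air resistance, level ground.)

v₀ = 33.55 mph × 0.44704 = 14.9982 m/s
R = v₀² × sin(2θ) / g = 14.9982² × sin(2 × 53°) / 9.8 = 224.946 × 0.961262 / 9.8 = 22.06 m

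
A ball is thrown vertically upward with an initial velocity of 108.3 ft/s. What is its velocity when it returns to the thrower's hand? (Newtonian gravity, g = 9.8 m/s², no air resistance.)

By conservation of energy (no air resistance), the ball returns to the throw height with the same speed as launch, but directed downward.
|v_ground| = v₀ = 108.3 ft/s
v_ground = 108.3 ft/s (downward)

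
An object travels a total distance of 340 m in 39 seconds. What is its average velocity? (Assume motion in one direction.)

v_avg = Δd / Δt = 340 / 39 = 8.72 m/s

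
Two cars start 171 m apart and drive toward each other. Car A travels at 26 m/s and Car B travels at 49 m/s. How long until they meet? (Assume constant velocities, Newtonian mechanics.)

Combined speed: v_combined = 26 + 49 = 75 m/s
Time to meet: t = d/v_combined = 171/75 = 2.28 s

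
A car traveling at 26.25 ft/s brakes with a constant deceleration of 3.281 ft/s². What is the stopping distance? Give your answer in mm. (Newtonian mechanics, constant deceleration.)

v₀ = 26.25 ft/s × 0.3048 = 8.001 m/s
a = 3.281 ft/s² × 0.3048 = 1.00005 m/s²
d = v₀² / (2a) = 8.001² / (2 × 1.00005) = 64.016 / 2.0001 = 32.0064 m
d = 32.0064 m / 0.001 = 32010 mm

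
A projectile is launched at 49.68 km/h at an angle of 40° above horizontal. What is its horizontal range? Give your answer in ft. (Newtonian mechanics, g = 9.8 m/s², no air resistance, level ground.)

v₀ = 49.68 km/h × 0.2777777777777778 = 13.8 m/s
R = v₀² × sin(2θ) / g = 13.8² × sin(2 × 40°) / 9.8 = 190.44 × 0.984808 / 9.8 = 19.1374 m
R = 19.1374 m / 0.3048 = 62.79 ft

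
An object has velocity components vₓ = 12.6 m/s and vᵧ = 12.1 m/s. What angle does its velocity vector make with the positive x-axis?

θ = arctan(vᵧ/vₓ) = arctan(12.1/12.6) = 43.84°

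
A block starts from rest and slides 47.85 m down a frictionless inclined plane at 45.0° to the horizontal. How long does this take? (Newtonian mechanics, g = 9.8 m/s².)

a = g sin(θ) = 9.8 × sin(45.0°) = 6.9296 m/s²
t = √(2d/a) = √(2 × 47.85 / 6.9296) = 3.72 s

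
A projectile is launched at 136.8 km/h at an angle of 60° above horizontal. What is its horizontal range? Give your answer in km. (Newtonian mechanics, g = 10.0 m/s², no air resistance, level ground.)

v₀ = 136.8 km/h × 0.2777777777777778 = 38.0 m/s
R = v₀² × sin(2θ) / g = 38.0² × sin(2 × 60°) / 10.0 = 1444.0 × 0.866025 / 10.0 = 125.054 m
R = 125.054 m / 1000.0 = 0.1251 km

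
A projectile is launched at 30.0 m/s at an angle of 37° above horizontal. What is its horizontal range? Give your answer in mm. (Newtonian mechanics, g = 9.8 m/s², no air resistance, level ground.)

R = v₀² × sin(2θ) / g = 30.0² × sin(2 × 37°) / 9.8 = 900.0 × 0.961262 / 9.8 = 88.2792 m
R = 88.2792 m / 0.001 = 88280 mm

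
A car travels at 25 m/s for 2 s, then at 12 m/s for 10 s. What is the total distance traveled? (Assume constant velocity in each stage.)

d₁ = v₁t₁ = 25 × 2 = 50 m
d₂ = v₂t₂ = 12 × 10 = 120 m
d_total = 50 + 120 = 170 m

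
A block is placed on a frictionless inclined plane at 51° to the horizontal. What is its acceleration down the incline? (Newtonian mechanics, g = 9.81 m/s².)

a = g sin(θ) = 9.81 × sin(51°) = 9.81 × 0.7771 = 7.62 m/s²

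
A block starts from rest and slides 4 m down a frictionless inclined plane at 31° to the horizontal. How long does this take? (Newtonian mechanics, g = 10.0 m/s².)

a = g sin(θ) = 10.0 × sin(31°) = 5.1504 m/s²
t = √(2d/a) = √(2 × 4 / 5.1504) = 1.25 s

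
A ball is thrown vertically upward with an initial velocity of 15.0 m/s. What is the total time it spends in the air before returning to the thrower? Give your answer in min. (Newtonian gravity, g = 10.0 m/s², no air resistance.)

t_total = 2 × v₀ / g = 2 × 15.0 / 10.0 = 3.0 s
t_total = 3.0 s / 60.0 = 0.05 min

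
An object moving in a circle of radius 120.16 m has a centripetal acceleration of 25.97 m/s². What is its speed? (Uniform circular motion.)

v = √(a_c × r) = √(25.97 × 120.16) = 55.86 m/s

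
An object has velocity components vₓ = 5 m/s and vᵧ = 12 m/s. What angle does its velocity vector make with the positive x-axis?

θ = arctan(vᵧ/vₓ) = arctan(12/5) = 67.38°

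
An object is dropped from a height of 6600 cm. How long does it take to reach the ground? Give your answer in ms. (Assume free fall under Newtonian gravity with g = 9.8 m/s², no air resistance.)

h = 6600 cm × 0.01 = 66.0 m
t = √(2h/g) = √(2 × 66.0 / 9.8) = 3.67007 s
t = 3.67007 s / 0.001 = 3670 ms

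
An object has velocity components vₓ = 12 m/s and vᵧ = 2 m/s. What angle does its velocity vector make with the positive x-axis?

θ = arctan(vᵧ/vₓ) = arctan(2/12) = 9.46°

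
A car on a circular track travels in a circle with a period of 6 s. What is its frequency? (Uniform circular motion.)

f = 1/T = 1/6 = 0.1667 Hz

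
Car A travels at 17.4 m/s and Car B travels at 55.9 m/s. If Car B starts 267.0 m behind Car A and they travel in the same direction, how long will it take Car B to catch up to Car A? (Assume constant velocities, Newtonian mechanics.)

Relative speed: v_rel = 55.9 - 17.4 = 38.5 m/s
Time to catch: t = d₀/v_rel = 267.0/38.5 = 6.94 s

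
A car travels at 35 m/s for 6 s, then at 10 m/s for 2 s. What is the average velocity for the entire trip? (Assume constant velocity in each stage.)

d₁ = v₁t₁ = 35 × 6 = 210 m
d₂ = v₂t₂ = 10 × 2 = 20 m
d_total = 230 m, t_total = 8 s
v_avg = d_total/t_total = 230/8 = 28.75 m/s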